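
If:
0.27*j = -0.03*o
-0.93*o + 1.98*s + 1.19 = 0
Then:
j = -0.236559139784946*s - 0.142174432497013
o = 2.12903225806452*s + 1.27956989247312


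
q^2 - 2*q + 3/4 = (q - 3/2)*(q - 1/2)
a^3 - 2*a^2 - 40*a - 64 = (a - 8)*(a + 2)*(a + 4)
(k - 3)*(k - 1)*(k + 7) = k^3 + 3*k^2 - 25*k + 21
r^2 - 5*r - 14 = (r - 7)*(r + 2)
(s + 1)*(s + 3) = s^2 + 4*s + 3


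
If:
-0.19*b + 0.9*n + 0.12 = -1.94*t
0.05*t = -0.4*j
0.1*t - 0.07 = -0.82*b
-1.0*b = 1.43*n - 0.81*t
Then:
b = 0.09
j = 0.00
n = -0.07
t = -0.02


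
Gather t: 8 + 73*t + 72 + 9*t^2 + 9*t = 9*t^2 + 82*t + 80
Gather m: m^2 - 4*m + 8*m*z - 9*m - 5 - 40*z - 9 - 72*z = m^2 + m*(8*z - 13) - 112*z - 14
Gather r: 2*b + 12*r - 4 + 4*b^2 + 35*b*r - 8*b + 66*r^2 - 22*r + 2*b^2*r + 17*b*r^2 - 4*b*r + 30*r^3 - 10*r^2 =4*b^2 - 6*b + 30*r^3 + r^2*(17*b + 56) + r*(2*b^2 + 31*b - 10) - 4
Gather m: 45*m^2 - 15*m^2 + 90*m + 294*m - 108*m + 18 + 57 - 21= 30*m^2 + 276*m + 54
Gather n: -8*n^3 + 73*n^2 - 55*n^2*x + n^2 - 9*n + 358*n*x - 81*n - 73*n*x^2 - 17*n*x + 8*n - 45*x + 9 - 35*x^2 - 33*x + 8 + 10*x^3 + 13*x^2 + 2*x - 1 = -8*n^3 + n^2*(74 - 55*x) + n*(-73*x^2 + 341*x - 82) + 10*x^3 - 22*x^2 - 76*x + 16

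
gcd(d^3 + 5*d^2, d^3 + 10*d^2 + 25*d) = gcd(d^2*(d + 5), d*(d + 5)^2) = d^2 + 5*d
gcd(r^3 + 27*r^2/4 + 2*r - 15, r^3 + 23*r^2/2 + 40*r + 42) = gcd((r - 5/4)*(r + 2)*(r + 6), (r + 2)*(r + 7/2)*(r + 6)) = r^2 + 8*r + 12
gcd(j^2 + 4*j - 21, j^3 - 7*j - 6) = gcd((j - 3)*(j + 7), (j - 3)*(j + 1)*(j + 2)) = j - 3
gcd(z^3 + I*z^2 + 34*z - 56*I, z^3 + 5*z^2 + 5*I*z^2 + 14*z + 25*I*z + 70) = z^2 + 5*I*z + 14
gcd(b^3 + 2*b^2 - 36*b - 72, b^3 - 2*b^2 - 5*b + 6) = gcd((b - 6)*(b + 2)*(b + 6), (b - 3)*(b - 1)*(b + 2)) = b + 2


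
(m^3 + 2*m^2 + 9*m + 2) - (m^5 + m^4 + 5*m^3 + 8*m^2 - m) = -m^5 - m^4 - 4*m^3 - 6*m^2 + 10*m + 2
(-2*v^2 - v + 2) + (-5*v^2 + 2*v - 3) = -7*v^2 + v - 1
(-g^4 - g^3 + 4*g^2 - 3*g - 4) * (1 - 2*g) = 2*g^5 + g^4 - 9*g^3 + 10*g^2 + 5*g - 4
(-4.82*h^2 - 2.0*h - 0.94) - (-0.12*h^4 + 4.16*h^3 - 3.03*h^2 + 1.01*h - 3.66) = 0.12*h^4 - 4.16*h^3 - 1.79*h^2 - 3.01*h + 2.72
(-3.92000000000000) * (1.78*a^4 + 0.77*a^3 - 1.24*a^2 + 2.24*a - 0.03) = -6.9776*a^4 - 3.0184*a^3 + 4.8608*a^2 - 8.7808*a + 0.1176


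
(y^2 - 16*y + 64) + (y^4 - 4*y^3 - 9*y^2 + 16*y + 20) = y^4 - 4*y^3 - 8*y^2 + 84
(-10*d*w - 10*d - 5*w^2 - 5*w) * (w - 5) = -10*d*w^2 + 40*d*w + 50*d - 5*w^3 + 20*w^2 + 25*w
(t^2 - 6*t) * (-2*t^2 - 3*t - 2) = -2*t^4 + 9*t^3 + 16*t^2 + 12*t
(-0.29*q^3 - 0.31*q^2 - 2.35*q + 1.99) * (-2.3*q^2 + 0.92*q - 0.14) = 0.667*q^5 + 0.4462*q^4 + 5.1604*q^3 - 6.6956*q^2 + 2.1598*q - 0.2786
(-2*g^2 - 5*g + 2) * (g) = -2*g^3 - 5*g^2 + 2*g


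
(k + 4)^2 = k^2 + 8*k + 16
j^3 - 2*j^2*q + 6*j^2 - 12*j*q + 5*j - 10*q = (j + 1)*(j + 5)*(j - 2*q)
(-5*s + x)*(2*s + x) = -10*s^2 - 3*s*x + x^2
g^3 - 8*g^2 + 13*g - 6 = (g - 6)*(g - 1)^2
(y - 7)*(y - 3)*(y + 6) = y^3 - 4*y^2 - 39*y + 126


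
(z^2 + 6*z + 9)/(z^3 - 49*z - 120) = (z + 3)/(z^2 - 3*z - 40)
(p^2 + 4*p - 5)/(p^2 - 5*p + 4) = (p + 5)/(p - 4)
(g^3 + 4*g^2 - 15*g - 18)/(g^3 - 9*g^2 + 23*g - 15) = (g^2 + 7*g + 6)/(g^2 - 6*g + 5)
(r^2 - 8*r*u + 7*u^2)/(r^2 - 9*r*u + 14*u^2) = (r - u)/(r - 2*u)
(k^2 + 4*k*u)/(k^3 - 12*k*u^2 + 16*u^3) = k/(k^2 - 4*k*u + 4*u^2)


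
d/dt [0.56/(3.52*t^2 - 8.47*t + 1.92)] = (4.7432 - 3.9424*t)/(3.52*t^2 - 8.47*t + 1.92)^2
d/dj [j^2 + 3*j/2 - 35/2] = 2*j + 3/2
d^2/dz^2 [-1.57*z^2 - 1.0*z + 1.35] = -3.14000000000000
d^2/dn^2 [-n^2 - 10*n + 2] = -2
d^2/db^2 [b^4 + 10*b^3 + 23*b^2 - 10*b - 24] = 12*b^2 + 60*b + 46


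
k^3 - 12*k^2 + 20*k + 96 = (k - 8)*(k - 6)*(k + 2)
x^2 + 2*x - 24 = (x - 4)*(x + 6)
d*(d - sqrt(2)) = d^2 - sqrt(2)*d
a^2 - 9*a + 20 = (a - 5)*(a - 4)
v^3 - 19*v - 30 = (v - 5)*(v + 2)*(v + 3)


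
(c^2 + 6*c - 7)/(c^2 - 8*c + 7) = (c + 7)/(c - 7)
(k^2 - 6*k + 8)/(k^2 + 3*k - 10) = (k - 4)/(k + 5)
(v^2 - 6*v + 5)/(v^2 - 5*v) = (v - 1)/v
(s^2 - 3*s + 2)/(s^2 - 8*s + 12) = (s - 1)/(s - 6)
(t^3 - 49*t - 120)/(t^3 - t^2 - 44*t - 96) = (t + 5)/(t + 4)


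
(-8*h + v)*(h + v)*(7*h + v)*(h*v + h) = -56*h^4*v - 56*h^4 - 57*h^3*v^2 - 57*h^3*v + h*v^4 + h*v^3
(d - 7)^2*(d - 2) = d^3 - 16*d^2 + 77*d - 98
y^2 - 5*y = y*(y - 5)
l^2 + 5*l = l*(l + 5)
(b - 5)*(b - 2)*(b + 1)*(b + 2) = b^4 - 4*b^3 - 9*b^2 + 16*b + 20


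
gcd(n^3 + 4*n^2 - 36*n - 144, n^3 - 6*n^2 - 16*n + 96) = n^2 - 2*n - 24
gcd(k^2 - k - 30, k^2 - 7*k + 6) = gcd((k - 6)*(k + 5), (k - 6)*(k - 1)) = k - 6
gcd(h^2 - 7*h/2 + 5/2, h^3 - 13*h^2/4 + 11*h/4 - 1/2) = h - 1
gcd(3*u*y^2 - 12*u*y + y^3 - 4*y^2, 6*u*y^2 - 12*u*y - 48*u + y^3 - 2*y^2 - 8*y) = y - 4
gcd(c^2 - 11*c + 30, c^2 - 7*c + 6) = c - 6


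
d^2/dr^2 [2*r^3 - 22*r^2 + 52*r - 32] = 12*r - 44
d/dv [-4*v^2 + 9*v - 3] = 9 - 8*v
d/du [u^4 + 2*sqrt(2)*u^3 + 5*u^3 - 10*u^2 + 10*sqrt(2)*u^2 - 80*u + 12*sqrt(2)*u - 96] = 4*u^3 + 6*sqrt(2)*u^2 + 15*u^2 - 20*u + 20*sqrt(2)*u - 80 + 12*sqrt(2)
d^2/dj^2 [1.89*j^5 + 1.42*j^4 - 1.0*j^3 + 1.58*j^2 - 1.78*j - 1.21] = 37.8*j^3 + 17.04*j^2 - 6.0*j + 3.16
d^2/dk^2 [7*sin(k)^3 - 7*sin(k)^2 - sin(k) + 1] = -63*sin(k)^3 + 28*sin(k)^2 + 43*sin(k) - 14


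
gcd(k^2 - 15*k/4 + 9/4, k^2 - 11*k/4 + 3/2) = k - 3/4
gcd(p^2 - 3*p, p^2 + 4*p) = p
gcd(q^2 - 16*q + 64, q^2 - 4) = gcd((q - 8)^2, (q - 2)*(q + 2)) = 1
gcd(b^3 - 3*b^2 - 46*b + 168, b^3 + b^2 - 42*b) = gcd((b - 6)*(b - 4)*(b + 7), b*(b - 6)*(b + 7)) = b^2 + b - 42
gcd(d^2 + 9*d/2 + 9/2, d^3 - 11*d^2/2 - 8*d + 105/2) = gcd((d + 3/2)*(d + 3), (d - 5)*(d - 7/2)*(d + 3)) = d + 3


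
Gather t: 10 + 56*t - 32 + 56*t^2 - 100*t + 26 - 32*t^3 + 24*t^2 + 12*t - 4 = -32*t^3 + 80*t^2 - 32*t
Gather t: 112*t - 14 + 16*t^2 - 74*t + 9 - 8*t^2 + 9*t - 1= 8*t^2 + 47*t - 6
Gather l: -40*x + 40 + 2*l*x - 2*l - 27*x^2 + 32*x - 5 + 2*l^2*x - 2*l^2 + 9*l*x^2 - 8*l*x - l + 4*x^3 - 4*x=l^2*(2*x - 2) + l*(9*x^2 - 6*x - 3) + 4*x^3 - 27*x^2 - 12*x + 35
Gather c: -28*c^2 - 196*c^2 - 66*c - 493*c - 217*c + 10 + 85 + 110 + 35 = -224*c^2 - 776*c + 240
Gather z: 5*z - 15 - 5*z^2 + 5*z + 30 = -5*z^2 + 10*z + 15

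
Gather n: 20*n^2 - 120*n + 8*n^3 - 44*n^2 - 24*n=8*n^3 - 24*n^2 - 144*n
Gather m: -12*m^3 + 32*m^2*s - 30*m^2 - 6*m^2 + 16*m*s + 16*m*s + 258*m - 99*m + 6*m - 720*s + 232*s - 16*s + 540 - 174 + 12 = -12*m^3 + m^2*(32*s - 36) + m*(32*s + 165) - 504*s + 378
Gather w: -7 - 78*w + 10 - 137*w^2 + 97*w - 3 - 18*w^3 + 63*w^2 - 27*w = -18*w^3 - 74*w^2 - 8*w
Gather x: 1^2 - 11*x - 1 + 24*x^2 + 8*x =24*x^2 - 3*x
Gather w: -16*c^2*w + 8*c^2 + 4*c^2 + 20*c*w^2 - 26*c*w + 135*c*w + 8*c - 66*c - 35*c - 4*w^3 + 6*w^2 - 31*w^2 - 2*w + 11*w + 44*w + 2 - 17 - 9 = 12*c^2 - 93*c - 4*w^3 + w^2*(20*c - 25) + w*(-16*c^2 + 109*c + 53) - 24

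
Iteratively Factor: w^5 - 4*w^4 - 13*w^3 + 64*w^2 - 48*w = (w + 4)*(w^4 - 8*w^3 + 19*w^2 - 12*w) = (w - 4)*(w + 4)*(w^3 - 4*w^2 + 3*w) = w*(w - 4)*(w + 4)*(w^2 - 4*w + 3) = w*(w - 4)*(w - 3)*(w + 4)*(w - 1)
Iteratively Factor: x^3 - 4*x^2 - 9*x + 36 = (x - 3)*(x^2 - x - 12) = (x - 3)*(x + 3)*(x - 4)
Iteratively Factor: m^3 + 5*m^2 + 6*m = (m)*(m^2 + 5*m + 6) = m*(m + 2)*(m + 3)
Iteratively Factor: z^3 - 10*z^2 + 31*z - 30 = (z - 5)*(z^2 - 5*z + 6) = (z - 5)*(z - 3)*(z - 2)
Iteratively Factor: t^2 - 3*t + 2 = (t - 2)*(t - 1)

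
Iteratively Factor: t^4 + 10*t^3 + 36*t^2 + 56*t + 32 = (t + 2)*(t^3 + 8*t^2 + 20*t + 16) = (t + 2)^2*(t^2 + 6*t + 8) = (t + 2)^3*(t + 4)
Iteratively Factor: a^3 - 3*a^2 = (a)*(a^2 - 3*a) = a^2*(a - 3)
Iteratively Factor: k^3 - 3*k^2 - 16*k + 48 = (k - 4)*(k^2 + k - 12) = (k - 4)*(k - 3)*(k + 4)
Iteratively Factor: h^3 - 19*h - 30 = (h + 2)*(h^2 - 2*h - 15) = (h + 2)*(h + 3)*(h - 5)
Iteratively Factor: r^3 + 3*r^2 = (r)*(r^2 + 3*r) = r^2*(r + 3)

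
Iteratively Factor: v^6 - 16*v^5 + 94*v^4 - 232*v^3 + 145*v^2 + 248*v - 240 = (v + 1)*(v^5 - 17*v^4 + 111*v^3 - 343*v^2 + 488*v - 240) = (v - 4)*(v + 1)*(v^4 - 13*v^3 + 59*v^2 - 107*v + 60) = (v - 4)*(v - 3)*(v + 1)*(v^3 - 10*v^2 + 29*v - 20) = (v - 5)*(v - 4)*(v - 3)*(v + 1)*(v^2 - 5*v + 4) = (v - 5)*(v - 4)^2*(v - 3)*(v + 1)*(v - 1)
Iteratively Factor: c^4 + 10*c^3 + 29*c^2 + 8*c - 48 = (c + 4)*(c^3 + 6*c^2 + 5*c - 12) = (c - 1)*(c + 4)*(c^2 + 7*c + 12) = (c - 1)*(c + 3)*(c + 4)*(c + 4)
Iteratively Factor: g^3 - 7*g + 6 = (g - 1)*(g^2 + g - 6) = (g - 2)*(g - 1)*(g + 3)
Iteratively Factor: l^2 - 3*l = (l - 3)*(l)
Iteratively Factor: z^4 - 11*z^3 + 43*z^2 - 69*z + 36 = (z - 3)*(z^3 - 8*z^2 + 19*z - 12) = (z - 3)^2*(z^2 - 5*z + 4) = (z - 4)*(z - 3)^2*(z - 1)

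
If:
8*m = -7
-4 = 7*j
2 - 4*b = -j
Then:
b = 5/14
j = -4/7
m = -7/8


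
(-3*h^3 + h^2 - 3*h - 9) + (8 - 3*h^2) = -3*h^3 - 2*h^2 - 3*h - 1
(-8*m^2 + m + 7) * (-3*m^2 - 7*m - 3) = 24*m^4 + 53*m^3 - 4*m^2 - 52*m - 21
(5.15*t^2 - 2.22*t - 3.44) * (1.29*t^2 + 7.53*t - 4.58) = 6.6435*t^4 + 35.9157*t^3 - 44.7412*t^2 - 15.7356*t + 15.7552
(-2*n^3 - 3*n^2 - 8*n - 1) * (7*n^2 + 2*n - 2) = -14*n^5 - 25*n^4 - 58*n^3 - 17*n^2 + 14*n + 2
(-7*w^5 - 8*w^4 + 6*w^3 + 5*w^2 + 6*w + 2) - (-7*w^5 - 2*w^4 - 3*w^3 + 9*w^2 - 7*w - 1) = -6*w^4 + 9*w^3 - 4*w^2 + 13*w + 3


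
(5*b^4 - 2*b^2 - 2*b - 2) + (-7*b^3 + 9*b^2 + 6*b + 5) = 5*b^4 - 7*b^3 + 7*b^2 + 4*b + 3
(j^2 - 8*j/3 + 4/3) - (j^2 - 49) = 151/3 - 8*j/3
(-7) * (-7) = 49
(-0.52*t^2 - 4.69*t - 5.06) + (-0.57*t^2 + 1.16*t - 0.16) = -1.09*t^2 - 3.53*t - 5.22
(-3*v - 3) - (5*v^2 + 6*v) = -5*v^2 - 9*v - 3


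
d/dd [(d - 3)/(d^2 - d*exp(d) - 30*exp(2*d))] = (d^2 - d*exp(d) + (d - 3)*(d*exp(d) - 2*d + 60*exp(2*d) + exp(d)) - 30*exp(2*d))/(-d^2 + d*exp(d) + 30*exp(2*d))^2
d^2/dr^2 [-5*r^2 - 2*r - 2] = -10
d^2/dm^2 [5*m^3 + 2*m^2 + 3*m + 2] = 30*m + 4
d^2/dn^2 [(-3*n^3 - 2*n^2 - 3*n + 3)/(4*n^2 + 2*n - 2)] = (-17*n^3 + 33*n^2 - 9*n + 4)/(8*n^6 + 12*n^5 - 6*n^4 - 11*n^3 + 3*n^2 + 3*n - 1)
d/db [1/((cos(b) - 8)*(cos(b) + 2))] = 2*(cos(b) - 3)*sin(b)/((cos(b) - 8)^2*(cos(b) + 2)^2)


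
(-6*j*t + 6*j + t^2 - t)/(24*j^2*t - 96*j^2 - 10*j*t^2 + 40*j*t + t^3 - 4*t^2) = (t - 1)/(-4*j*t + 16*j + t^2 - 4*t)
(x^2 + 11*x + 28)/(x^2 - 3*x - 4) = (x^2 + 11*x + 28)/(x^2 - 3*x - 4)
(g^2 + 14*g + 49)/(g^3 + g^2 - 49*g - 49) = (g + 7)/(g^2 - 6*g - 7)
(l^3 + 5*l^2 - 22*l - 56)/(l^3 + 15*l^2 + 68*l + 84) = (l - 4)/(l + 6)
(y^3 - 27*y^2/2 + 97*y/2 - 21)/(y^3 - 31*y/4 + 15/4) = 2*(y^2 - 13*y + 42)/(2*y^2 + y - 15)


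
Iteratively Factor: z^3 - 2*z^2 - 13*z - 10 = (z + 2)*(z^2 - 4*z - 5) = (z + 1)*(z + 2)*(z - 5)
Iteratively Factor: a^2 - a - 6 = (a + 2)*(a - 3)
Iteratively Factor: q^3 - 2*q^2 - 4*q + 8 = (q + 2)*(q^2 - 4*q + 4) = (q - 2)*(q + 2)*(q - 2)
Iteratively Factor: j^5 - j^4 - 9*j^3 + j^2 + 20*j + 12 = (j - 3)*(j^4 + 2*j^3 - 3*j^2 - 8*j - 4) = (j - 3)*(j - 2)*(j^3 + 4*j^2 + 5*j + 2) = (j - 3)*(j - 2)*(j + 2)*(j^2 + 2*j + 1) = (j - 3)*(j - 2)*(j + 1)*(j + 2)*(j + 1)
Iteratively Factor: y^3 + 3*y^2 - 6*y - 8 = (y + 4)*(y^2 - y - 2) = (y + 1)*(y + 4)*(y - 2)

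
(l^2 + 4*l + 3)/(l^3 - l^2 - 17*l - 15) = 1/(l - 5)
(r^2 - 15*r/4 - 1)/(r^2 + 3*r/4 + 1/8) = 2*(r - 4)/(2*r + 1)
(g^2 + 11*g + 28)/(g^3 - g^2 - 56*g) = (g + 4)/(g*(g - 8))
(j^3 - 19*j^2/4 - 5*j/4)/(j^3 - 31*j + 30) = j*(4*j + 1)/(4*(j^2 + 5*j - 6))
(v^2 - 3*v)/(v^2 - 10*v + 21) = v/(v - 7)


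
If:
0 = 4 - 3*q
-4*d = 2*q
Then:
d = -2/3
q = 4/3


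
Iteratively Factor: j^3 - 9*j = (j)*(j^2 - 9) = j*(j + 3)*(j - 3)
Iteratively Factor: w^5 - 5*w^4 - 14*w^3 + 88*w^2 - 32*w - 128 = (w - 4)*(w^4 - w^3 - 18*w^2 + 16*w + 32) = (w - 4)^2*(w^3 + 3*w^2 - 6*w - 8) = (w - 4)^2*(w + 1)*(w^2 + 2*w - 8) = (w - 4)^2*(w - 2)*(w + 1)*(w + 4)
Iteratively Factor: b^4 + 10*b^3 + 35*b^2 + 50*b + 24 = (b + 3)*(b^3 + 7*b^2 + 14*b + 8) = (b + 1)*(b + 3)*(b^2 + 6*b + 8) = (b + 1)*(b + 3)*(b + 4)*(b + 2)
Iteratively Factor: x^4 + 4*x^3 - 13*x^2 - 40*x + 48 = (x + 4)*(x^3 - 13*x + 12) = (x - 3)*(x + 4)*(x^2 + 3*x - 4) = (x - 3)*(x + 4)^2*(x - 1)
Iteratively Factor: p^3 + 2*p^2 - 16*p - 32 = (p + 4)*(p^2 - 2*p - 8) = (p + 2)*(p + 4)*(p - 4)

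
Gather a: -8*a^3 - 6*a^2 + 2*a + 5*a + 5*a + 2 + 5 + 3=-8*a^3 - 6*a^2 + 12*a + 10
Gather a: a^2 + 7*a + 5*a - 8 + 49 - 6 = a^2 + 12*a + 35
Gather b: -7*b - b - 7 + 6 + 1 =-8*b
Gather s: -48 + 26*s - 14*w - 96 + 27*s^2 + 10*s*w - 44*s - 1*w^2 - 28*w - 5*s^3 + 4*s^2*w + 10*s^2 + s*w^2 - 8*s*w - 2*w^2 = -5*s^3 + s^2*(4*w + 37) + s*(w^2 + 2*w - 18) - 3*w^2 - 42*w - 144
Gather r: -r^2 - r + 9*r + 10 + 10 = -r^2 + 8*r + 20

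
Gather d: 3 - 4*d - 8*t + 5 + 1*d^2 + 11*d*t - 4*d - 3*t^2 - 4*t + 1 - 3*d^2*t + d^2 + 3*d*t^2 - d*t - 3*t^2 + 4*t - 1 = d^2*(2 - 3*t) + d*(3*t^2 + 10*t - 8) - 6*t^2 - 8*t + 8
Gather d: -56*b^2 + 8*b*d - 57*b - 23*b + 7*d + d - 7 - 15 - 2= -56*b^2 - 80*b + d*(8*b + 8) - 24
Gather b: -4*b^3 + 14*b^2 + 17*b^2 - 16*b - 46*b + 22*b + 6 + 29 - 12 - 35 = -4*b^3 + 31*b^2 - 40*b - 12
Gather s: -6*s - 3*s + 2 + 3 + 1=6 - 9*s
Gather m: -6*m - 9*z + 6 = -6*m - 9*z + 6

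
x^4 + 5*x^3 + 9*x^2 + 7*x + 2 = (x + 1)^3*(x + 2)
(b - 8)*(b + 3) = b^2 - 5*b - 24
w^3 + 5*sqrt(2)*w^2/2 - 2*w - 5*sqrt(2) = (w - sqrt(2))*(w + sqrt(2))*(w + 5*sqrt(2)/2)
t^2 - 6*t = t*(t - 6)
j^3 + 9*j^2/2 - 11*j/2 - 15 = (j - 2)*(j + 3/2)*(j + 5)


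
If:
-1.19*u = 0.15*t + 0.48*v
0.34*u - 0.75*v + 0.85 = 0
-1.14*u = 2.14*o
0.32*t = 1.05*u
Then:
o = 0.15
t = -0.94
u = -0.29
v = 1.00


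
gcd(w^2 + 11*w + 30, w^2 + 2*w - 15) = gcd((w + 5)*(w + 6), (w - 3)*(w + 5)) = w + 5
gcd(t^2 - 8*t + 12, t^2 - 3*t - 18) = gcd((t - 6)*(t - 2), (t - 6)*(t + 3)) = t - 6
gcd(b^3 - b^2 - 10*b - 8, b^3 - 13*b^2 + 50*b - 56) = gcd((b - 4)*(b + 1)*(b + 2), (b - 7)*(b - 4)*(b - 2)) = b - 4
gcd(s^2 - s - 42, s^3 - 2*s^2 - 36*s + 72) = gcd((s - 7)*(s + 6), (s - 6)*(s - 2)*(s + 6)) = s + 6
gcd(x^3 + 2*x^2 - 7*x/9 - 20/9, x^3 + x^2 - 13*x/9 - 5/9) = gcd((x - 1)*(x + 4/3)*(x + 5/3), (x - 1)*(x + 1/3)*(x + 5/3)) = x^2 + 2*x/3 - 5/3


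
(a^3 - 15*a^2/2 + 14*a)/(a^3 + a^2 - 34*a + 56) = a*(2*a - 7)/(2*(a^2 + 5*a - 14))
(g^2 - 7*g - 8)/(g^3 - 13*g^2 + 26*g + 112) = (g + 1)/(g^2 - 5*g - 14)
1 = 1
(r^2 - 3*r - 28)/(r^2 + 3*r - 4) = (r - 7)/(r - 1)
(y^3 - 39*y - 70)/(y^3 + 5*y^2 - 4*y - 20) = (y - 7)/(y - 2)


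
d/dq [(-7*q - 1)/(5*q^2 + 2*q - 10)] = (35*q^2 + 10*q + 72)/(25*q^4 + 20*q^3 - 96*q^2 - 40*q + 100)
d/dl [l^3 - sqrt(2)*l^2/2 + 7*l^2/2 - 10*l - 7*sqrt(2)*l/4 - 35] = 3*l^2 - sqrt(2)*l + 7*l - 10 - 7*sqrt(2)/4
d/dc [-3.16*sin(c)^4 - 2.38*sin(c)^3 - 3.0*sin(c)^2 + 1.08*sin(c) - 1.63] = (-12.64*sin(c)^3 - 7.14*sin(c)^2 - 6.0*sin(c) + 1.08)*cos(c)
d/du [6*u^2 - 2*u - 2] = 12*u - 2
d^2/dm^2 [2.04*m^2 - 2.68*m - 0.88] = 4.08000000000000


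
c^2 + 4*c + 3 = (c + 1)*(c + 3)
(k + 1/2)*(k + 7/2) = k^2 + 4*k + 7/4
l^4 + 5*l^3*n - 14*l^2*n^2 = l^2*(l - 2*n)*(l + 7*n)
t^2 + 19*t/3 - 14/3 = (t - 2/3)*(t + 7)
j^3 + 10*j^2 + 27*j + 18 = (j + 1)*(j + 3)*(j + 6)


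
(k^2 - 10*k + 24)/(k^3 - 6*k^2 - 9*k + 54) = (k - 4)/(k^2 - 9)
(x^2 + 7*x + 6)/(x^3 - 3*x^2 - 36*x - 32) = (x + 6)/(x^2 - 4*x - 32)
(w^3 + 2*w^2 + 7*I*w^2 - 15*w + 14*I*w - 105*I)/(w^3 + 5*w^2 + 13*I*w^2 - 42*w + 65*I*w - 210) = (w - 3)/(w + 6*I)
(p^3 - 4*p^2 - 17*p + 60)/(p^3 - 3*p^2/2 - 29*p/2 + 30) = 2*(p - 5)/(2*p - 5)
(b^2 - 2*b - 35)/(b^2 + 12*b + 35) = (b - 7)/(b + 7)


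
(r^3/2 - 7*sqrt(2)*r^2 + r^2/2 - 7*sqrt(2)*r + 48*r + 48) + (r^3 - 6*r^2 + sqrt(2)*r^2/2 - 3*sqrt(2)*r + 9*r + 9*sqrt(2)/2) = 3*r^3/2 - 13*sqrt(2)*r^2/2 - 11*r^2/2 - 10*sqrt(2)*r + 57*r + 9*sqrt(2)/2 + 48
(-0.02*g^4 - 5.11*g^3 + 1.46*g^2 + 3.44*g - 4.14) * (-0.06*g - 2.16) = 0.0012*g^5 + 0.3498*g^4 + 10.95*g^3 - 3.36*g^2 - 7.182*g + 8.9424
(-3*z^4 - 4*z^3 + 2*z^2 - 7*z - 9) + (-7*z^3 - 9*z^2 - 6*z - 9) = -3*z^4 - 11*z^3 - 7*z^2 - 13*z - 18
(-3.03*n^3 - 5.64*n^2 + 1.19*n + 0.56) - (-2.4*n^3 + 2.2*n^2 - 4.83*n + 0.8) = -0.63*n^3 - 7.84*n^2 + 6.02*n - 0.24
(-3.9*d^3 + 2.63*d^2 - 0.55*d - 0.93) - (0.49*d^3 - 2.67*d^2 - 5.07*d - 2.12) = -4.39*d^3 + 5.3*d^2 + 4.52*d + 1.19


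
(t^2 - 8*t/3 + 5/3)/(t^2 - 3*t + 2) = (t - 5/3)/(t - 2)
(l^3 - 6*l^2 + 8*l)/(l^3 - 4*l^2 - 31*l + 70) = l*(l - 4)/(l^2 - 2*l - 35)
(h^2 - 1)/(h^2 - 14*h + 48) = (h^2 - 1)/(h^2 - 14*h + 48)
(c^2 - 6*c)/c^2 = (c - 6)/c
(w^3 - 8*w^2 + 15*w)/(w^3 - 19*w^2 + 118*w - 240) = w*(w - 3)/(w^2 - 14*w + 48)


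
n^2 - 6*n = n*(n - 6)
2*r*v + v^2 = v*(2*r + v)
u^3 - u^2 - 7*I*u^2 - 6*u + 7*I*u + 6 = (u - 1)*(u - 6*I)*(u - I)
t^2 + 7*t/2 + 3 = (t + 3/2)*(t + 2)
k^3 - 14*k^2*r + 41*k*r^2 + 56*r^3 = (k - 8*r)*(k - 7*r)*(k + r)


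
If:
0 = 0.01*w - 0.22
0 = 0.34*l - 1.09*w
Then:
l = 70.53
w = 22.00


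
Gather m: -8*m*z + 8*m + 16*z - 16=m*(8 - 8*z) + 16*z - 16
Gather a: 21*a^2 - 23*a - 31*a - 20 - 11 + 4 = 21*a^2 - 54*a - 27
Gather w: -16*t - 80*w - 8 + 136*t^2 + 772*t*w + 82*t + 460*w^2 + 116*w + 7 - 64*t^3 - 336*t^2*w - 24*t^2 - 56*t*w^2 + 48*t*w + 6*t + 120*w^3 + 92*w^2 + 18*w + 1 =-64*t^3 + 112*t^2 + 72*t + 120*w^3 + w^2*(552 - 56*t) + w*(-336*t^2 + 820*t + 54)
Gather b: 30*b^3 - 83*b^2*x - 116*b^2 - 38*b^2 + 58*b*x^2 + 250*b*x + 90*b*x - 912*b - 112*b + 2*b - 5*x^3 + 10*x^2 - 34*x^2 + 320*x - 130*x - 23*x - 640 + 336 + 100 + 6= 30*b^3 + b^2*(-83*x - 154) + b*(58*x^2 + 340*x - 1022) - 5*x^3 - 24*x^2 + 167*x - 198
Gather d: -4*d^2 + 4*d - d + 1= -4*d^2 + 3*d + 1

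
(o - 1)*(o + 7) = o^2 + 6*o - 7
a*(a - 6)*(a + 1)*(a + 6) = a^4 + a^3 - 36*a^2 - 36*a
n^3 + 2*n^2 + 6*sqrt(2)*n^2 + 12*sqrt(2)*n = n*(n + 2)*(n + 6*sqrt(2))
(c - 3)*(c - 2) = c^2 - 5*c + 6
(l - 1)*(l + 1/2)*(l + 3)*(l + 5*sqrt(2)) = l^4 + 5*l^3/2 + 5*sqrt(2)*l^3 - 2*l^2 + 25*sqrt(2)*l^2/2 - 10*sqrt(2)*l - 3*l/2 - 15*sqrt(2)/2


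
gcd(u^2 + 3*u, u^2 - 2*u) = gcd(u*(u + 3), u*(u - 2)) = u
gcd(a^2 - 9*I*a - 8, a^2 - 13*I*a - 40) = a - 8*I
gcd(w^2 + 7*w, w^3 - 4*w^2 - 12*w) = w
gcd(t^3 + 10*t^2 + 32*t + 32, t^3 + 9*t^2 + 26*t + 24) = t^2 + 6*t + 8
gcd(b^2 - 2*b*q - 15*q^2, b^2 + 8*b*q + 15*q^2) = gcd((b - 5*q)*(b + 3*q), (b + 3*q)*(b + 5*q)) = b + 3*q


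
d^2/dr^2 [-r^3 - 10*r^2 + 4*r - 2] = -6*r - 20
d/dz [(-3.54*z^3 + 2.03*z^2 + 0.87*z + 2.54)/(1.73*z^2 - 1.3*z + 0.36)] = (-6.1242*z^4 + 9.204*z^3 - 7.9673*z^2 - 7.3268*z + 3.6152)/(2.9929*z^4 - 4.498*z^3 + 2.9356*z^2 - 0.936*z + 0.1296)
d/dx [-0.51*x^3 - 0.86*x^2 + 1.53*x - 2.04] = -1.53*x^2 - 1.72*x + 1.53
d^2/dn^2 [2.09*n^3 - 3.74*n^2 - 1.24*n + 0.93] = 12.54*n - 7.48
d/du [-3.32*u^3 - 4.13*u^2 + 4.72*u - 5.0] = -9.96*u^2 - 8.26*u + 4.72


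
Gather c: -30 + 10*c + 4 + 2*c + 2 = 12*c - 24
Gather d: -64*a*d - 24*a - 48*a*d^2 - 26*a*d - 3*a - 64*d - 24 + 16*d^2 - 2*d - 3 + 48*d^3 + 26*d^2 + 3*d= -27*a + 48*d^3 + d^2*(42 - 48*a) + d*(-90*a - 63) - 27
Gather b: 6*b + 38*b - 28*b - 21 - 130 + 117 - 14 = 16*b - 48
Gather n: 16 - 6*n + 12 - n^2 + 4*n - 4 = -n^2 - 2*n + 24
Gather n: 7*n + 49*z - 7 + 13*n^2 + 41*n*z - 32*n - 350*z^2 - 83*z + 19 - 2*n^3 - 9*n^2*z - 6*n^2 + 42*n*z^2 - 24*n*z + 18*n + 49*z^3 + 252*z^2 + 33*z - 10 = -2*n^3 + n^2*(7 - 9*z) + n*(42*z^2 + 17*z - 7) + 49*z^3 - 98*z^2 - z + 2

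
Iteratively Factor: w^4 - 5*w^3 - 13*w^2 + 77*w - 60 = (w + 4)*(w^3 - 9*w^2 + 23*w - 15) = (w - 5)*(w + 4)*(w^2 - 4*w + 3) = (w - 5)*(w - 3)*(w + 4)*(w - 1)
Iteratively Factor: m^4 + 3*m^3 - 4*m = (m + 2)*(m^3 + m^2 - 2*m) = (m - 1)*(m + 2)*(m^2 + 2*m) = m*(m - 1)*(m + 2)*(m + 2)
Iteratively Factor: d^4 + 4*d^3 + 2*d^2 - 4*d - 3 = (d + 1)*(d^3 + 3*d^2 - d - 3) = (d - 1)*(d + 1)*(d^2 + 4*d + 3) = (d - 1)*(d + 1)*(d + 3)*(d + 1)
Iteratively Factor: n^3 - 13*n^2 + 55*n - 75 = (n - 5)*(n^2 - 8*n + 15) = (n - 5)^2*(n - 3)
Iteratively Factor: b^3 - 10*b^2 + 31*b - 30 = (b - 3)*(b^2 - 7*b + 10) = (b - 3)*(b - 2)*(b - 5)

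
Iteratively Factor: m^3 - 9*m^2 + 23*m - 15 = (m - 5)*(m^2 - 4*m + 3) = (m - 5)*(m - 1)*(m - 3)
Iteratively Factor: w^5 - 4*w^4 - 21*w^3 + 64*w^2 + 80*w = (w + 1)*(w^4 - 5*w^3 - 16*w^2 + 80*w) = (w + 1)*(w + 4)*(w^3 - 9*w^2 + 20*w) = (w - 4)*(w + 1)*(w + 4)*(w^2 - 5*w) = w*(w - 4)*(w + 1)*(w + 4)*(w - 5)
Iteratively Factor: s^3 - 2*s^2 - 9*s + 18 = (s - 3)*(s^2 + s - 6) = (s - 3)*(s - 2)*(s + 3)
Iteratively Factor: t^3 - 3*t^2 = (t)*(t^2 - 3*t) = t*(t - 3)*(t)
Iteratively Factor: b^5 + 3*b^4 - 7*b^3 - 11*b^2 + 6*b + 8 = (b - 1)*(b^4 + 4*b^3 - 3*b^2 - 14*b - 8) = (b - 1)*(b + 1)*(b^3 + 3*b^2 - 6*b - 8) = (b - 1)*(b + 1)^2*(b^2 + 2*b - 8) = (b - 2)*(b - 1)*(b + 1)^2*(b + 4)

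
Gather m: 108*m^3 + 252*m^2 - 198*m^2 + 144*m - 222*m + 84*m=108*m^3 + 54*m^2 + 6*m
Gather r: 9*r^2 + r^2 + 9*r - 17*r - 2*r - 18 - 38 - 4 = 10*r^2 - 10*r - 60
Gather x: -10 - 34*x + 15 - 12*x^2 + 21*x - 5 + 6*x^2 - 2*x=-6*x^2 - 15*x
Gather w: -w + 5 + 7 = 12 - w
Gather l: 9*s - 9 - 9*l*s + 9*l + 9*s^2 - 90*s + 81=l*(9 - 9*s) + 9*s^2 - 81*s + 72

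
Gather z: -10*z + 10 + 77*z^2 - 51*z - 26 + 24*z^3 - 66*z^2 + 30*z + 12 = 24*z^3 + 11*z^2 - 31*z - 4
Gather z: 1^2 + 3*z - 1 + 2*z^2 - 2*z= 2*z^2 + z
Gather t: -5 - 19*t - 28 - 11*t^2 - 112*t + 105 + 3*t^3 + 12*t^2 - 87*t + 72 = 3*t^3 + t^2 - 218*t + 144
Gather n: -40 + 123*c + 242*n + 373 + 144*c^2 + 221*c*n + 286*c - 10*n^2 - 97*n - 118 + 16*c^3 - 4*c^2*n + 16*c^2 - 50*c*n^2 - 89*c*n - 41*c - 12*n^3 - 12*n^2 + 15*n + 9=16*c^3 + 160*c^2 + 368*c - 12*n^3 + n^2*(-50*c - 22) + n*(-4*c^2 + 132*c + 160) + 224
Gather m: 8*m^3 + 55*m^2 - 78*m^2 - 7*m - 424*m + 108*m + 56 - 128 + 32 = 8*m^3 - 23*m^2 - 323*m - 40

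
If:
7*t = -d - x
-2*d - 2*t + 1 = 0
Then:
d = x/6 + 7/12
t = -x/6 - 1/12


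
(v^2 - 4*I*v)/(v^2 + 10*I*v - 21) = v*(v - 4*I)/(v^2 + 10*I*v - 21)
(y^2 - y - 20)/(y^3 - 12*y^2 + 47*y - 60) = (y + 4)/(y^2 - 7*y + 12)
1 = 1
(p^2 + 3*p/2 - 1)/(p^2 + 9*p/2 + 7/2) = (2*p^2 + 3*p - 2)/(2*p^2 + 9*p + 7)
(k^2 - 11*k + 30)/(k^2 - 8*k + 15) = (k - 6)/(k - 3)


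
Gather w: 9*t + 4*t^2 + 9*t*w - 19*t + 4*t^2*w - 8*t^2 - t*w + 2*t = -4*t^2 - 8*t + w*(4*t^2 + 8*t)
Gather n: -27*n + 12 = 12 - 27*n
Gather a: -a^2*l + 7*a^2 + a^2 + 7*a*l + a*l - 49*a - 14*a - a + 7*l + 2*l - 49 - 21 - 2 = a^2*(8 - l) + a*(8*l - 64) + 9*l - 72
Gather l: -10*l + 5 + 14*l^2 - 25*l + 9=14*l^2 - 35*l + 14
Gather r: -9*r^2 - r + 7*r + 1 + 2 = -9*r^2 + 6*r + 3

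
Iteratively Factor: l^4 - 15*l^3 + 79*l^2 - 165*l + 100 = (l - 4)*(l^3 - 11*l^2 + 35*l - 25) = (l - 4)*(l - 1)*(l^2 - 10*l + 25) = (l - 5)*(l - 4)*(l - 1)*(l - 5)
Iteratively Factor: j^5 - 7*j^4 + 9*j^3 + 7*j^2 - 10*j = (j - 5)*(j^4 - 2*j^3 - j^2 + 2*j) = (j - 5)*(j - 1)*(j^3 - j^2 - 2*j) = (j - 5)*(j - 1)*(j + 1)*(j^2 - 2*j) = (j - 5)*(j - 2)*(j - 1)*(j + 1)*(j)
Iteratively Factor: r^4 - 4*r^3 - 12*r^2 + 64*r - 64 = (r - 4)*(r^3 - 12*r + 16) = (r - 4)*(r - 2)*(r^2 + 2*r - 8) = (r - 4)*(r - 2)*(r + 4)*(r - 2)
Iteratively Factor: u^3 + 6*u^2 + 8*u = (u + 4)*(u^2 + 2*u) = u*(u + 4)*(u + 2)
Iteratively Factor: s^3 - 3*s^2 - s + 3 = (s - 3)*(s^2 - 1) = (s - 3)*(s - 1)*(s + 1)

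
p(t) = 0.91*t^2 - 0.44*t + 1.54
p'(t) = 1.82*t - 0.44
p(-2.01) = 6.10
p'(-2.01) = -4.10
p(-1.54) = 4.38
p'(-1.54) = -3.24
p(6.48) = 36.90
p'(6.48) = 11.35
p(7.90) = 54.86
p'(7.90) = 13.94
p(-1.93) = 5.78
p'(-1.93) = -3.95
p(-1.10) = 3.13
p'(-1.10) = -2.44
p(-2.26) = 7.18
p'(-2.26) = -4.55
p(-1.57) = 4.47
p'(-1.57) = -3.30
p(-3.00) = 11.05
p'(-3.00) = -5.90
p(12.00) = 127.30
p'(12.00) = 21.40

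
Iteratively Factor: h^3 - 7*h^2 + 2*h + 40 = (h - 4)*(h^2 - 3*h - 10) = (h - 4)*(h + 2)*(h - 5)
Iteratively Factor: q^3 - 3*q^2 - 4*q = (q)*(q^2 - 3*q - 4) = q*(q + 1)*(q - 4)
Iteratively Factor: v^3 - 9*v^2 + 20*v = (v - 5)*(v^2 - 4*v) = (v - 5)*(v - 4)*(v)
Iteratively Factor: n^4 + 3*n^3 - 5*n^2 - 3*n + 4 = (n - 1)*(n^3 + 4*n^2 - n - 4) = (n - 1)^2*(n^2 + 5*n + 4) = (n - 1)^2*(n + 4)*(n + 1)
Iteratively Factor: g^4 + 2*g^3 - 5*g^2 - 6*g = (g + 1)*(g^3 + g^2 - 6*g) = g*(g + 1)*(g^2 + g - 6) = g*(g - 2)*(g + 1)*(g + 3)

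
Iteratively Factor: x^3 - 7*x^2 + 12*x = (x - 3)*(x^2 - 4*x) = (x - 4)*(x - 3)*(x)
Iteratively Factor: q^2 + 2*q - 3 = (q + 3)*(q - 1)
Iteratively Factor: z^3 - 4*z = (z - 2)*(z^2 + 2*z) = (z - 2)*(z + 2)*(z)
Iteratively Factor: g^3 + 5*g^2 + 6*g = (g + 3)*(g^2 + 2*g) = g*(g + 3)*(g + 2)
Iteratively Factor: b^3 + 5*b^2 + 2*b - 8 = (b - 1)*(b^2 + 6*b + 8) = (b - 1)*(b + 2)*(b + 4)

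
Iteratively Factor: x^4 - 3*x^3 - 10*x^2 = (x + 2)*(x^3 - 5*x^2) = (x - 5)*(x + 2)*(x^2) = x*(x - 5)*(x + 2)*(x)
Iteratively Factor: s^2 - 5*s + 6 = (s - 3)*(s - 2)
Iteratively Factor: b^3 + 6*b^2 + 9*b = (b)*(b^2 + 6*b + 9) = b*(b + 3)*(b + 3)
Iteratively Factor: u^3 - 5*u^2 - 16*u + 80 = (u - 4)*(u^2 - u - 20) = (u - 5)*(u - 4)*(u + 4)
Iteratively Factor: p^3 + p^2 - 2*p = (p - 1)*(p^2 + 2*p) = (p - 1)*(p + 2)*(p)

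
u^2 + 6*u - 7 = (u - 1)*(u + 7)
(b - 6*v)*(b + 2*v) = b^2 - 4*b*v - 12*v^2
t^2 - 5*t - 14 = (t - 7)*(t + 2)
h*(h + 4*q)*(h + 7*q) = h^3 + 11*h^2*q + 28*h*q^2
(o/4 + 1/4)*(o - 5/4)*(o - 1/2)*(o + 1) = o^4/4 + o^3/16 - 15*o^2/32 - o/8 + 5/32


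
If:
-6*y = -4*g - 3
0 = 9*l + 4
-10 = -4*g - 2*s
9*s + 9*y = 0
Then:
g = 33/8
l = -4/9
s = -13/4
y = 13/4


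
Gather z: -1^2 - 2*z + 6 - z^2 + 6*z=-z^2 + 4*z + 5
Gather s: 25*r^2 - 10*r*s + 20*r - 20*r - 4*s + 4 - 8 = 25*r^2 + s*(-10*r - 4) - 4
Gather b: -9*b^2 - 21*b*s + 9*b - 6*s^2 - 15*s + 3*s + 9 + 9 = -9*b^2 + b*(9 - 21*s) - 6*s^2 - 12*s + 18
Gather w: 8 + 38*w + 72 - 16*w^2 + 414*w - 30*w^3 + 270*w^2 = -30*w^3 + 254*w^2 + 452*w + 80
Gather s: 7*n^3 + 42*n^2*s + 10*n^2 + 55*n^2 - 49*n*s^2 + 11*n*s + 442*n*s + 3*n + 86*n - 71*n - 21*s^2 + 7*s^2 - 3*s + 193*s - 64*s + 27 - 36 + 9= 7*n^3 + 65*n^2 + 18*n + s^2*(-49*n - 14) + s*(42*n^2 + 453*n + 126)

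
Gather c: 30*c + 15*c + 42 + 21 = 45*c + 63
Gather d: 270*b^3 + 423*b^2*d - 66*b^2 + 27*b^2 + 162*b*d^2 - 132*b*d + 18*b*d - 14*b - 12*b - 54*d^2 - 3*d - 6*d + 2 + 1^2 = 270*b^3 - 39*b^2 - 26*b + d^2*(162*b - 54) + d*(423*b^2 - 114*b - 9) + 3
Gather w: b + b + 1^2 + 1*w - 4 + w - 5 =2*b + 2*w - 8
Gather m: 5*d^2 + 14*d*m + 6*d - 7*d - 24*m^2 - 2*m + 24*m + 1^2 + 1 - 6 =5*d^2 - d - 24*m^2 + m*(14*d + 22) - 4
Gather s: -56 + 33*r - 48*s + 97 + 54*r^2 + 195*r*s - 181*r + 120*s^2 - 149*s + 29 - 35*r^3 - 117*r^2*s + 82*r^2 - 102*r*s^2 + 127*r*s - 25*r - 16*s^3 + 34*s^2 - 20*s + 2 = -35*r^3 + 136*r^2 - 173*r - 16*s^3 + s^2*(154 - 102*r) + s*(-117*r^2 + 322*r - 217) + 72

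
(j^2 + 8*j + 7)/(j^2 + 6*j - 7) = (j + 1)/(j - 1)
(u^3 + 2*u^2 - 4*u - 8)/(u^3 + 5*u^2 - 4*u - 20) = (u + 2)/(u + 5)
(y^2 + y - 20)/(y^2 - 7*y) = (y^2 + y - 20)/(y*(y - 7))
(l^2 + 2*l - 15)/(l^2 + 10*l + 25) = (l - 3)/(l + 5)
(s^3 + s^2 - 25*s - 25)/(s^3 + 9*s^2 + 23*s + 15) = (s - 5)/(s + 3)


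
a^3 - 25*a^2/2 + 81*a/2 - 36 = (a - 8)*(a - 3)*(a - 3/2)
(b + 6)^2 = b^2 + 12*b + 36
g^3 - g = g*(g - 1)*(g + 1)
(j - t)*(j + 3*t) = j^2 + 2*j*t - 3*t^2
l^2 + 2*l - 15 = (l - 3)*(l + 5)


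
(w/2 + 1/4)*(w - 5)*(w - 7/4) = w^3/2 - 25*w^2/8 + 43*w/16 + 35/16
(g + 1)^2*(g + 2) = g^3 + 4*g^2 + 5*g + 2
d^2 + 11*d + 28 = (d + 4)*(d + 7)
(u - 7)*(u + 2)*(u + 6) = u^3 + u^2 - 44*u - 84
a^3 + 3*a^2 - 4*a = a*(a - 1)*(a + 4)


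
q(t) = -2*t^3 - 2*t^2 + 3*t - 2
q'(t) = -6*t^2 - 4*t + 3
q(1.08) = -3.61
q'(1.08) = -8.32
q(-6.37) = 414.69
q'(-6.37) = -214.98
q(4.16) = -168.11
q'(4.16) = -117.47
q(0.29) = -1.35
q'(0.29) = 1.34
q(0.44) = -1.24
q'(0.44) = 0.08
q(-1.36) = -4.75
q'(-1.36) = -2.66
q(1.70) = -12.51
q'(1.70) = -21.14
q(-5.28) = 220.80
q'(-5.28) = -143.15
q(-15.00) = 6253.00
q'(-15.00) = -1287.00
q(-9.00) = 1267.00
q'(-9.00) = -447.00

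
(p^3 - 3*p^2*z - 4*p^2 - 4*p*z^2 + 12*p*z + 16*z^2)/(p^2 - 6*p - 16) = (-p^3 + 3*p^2*z + 4*p^2 + 4*p*z^2 - 12*p*z - 16*z^2)/(-p^2 + 6*p + 16)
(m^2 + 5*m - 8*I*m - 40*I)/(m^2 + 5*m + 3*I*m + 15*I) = (m - 8*I)/(m + 3*I)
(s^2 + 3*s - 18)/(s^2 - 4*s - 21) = (-s^2 - 3*s + 18)/(-s^2 + 4*s + 21)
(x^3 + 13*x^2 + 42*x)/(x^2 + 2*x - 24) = x*(x + 7)/(x - 4)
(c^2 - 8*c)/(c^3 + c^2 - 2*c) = (c - 8)/(c^2 + c - 2)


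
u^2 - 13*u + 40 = (u - 8)*(u - 5)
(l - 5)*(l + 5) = l^2 - 25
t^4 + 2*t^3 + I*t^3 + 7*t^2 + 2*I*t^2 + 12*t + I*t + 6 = (t + 1)^2*(t - 2*I)*(t + 3*I)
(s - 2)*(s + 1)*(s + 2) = s^3 + s^2 - 4*s - 4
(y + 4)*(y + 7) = y^2 + 11*y + 28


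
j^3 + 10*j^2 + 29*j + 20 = (j + 1)*(j + 4)*(j + 5)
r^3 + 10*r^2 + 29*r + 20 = (r + 1)*(r + 4)*(r + 5)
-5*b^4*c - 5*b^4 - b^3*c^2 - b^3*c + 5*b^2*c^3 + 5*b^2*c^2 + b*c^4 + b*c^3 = (-b + c)*(b + c)*(5*b + c)*(b*c + b)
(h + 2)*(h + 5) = h^2 + 7*h + 10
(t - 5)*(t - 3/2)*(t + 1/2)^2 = t^4 - 11*t^3/2 + 5*t^2/4 + 47*t/8 + 15/8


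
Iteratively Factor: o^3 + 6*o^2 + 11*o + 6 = (o + 2)*(o^2 + 4*o + 3) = (o + 2)*(o + 3)*(o + 1)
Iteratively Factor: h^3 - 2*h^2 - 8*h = (h)*(h^2 - 2*h - 8) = h*(h + 2)*(h - 4)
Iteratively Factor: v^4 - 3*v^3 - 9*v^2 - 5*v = (v + 1)*(v^3 - 4*v^2 - 5*v) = v*(v + 1)*(v^2 - 4*v - 5) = v*(v - 5)*(v + 1)*(v + 1)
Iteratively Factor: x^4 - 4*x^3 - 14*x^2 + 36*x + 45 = (x - 5)*(x^3 + x^2 - 9*x - 9) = (x - 5)*(x + 3)*(x^2 - 2*x - 3) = (x - 5)*(x - 3)*(x + 3)*(x + 1)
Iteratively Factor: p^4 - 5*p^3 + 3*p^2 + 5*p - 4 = (p + 1)*(p^3 - 6*p^2 + 9*p - 4) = (p - 1)*(p + 1)*(p^2 - 5*p + 4) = (p - 1)^2*(p + 1)*(p - 4)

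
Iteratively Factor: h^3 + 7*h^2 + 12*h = (h)*(h^2 + 7*h + 12) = h*(h + 4)*(h + 3)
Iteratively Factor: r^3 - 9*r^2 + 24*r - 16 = (r - 4)*(r^2 - 5*r + 4) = (r - 4)^2*(r - 1)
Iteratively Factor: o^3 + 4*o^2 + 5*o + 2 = (o + 1)*(o^2 + 3*o + 2) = (o + 1)*(o + 2)*(o + 1)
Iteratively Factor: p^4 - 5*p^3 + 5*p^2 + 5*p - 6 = (p - 2)*(p^3 - 3*p^2 - p + 3) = (p - 2)*(p + 1)*(p^2 - 4*p + 3) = (p - 3)*(p - 2)*(p + 1)*(p - 1)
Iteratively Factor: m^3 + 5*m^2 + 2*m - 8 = (m + 2)*(m^2 + 3*m - 4) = (m + 2)*(m + 4)*(m - 1)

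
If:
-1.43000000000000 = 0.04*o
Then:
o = -35.75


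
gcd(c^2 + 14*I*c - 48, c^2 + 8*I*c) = c + 8*I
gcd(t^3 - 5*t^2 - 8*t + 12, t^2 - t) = t - 1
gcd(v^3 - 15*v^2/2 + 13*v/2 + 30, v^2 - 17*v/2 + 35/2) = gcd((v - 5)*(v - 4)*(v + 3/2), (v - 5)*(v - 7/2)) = v - 5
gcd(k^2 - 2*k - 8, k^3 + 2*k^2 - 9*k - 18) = k + 2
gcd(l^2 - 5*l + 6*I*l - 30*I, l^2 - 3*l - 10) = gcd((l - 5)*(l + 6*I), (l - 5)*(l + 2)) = l - 5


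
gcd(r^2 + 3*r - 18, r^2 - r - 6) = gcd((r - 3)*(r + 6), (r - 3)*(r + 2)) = r - 3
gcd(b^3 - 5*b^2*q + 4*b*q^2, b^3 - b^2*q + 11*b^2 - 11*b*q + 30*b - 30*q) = -b + q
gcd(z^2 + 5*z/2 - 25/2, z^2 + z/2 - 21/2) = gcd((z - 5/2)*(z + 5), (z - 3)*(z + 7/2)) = 1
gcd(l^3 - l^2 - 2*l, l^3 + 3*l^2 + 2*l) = l^2 + l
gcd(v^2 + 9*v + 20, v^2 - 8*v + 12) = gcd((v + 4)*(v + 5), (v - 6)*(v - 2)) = 1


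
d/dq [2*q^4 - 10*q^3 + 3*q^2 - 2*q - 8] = 8*q^3 - 30*q^2 + 6*q - 2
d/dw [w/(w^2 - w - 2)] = (w^2 - w*(2*w - 1) - w - 2)/(-w^2 + w + 2)^2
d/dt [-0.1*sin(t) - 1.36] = -0.1*cos(t)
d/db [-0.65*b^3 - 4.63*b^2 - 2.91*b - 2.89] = -1.95*b^2 - 9.26*b - 2.91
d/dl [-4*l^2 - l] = -8*l - 1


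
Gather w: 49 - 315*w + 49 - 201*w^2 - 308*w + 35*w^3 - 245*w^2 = 35*w^3 - 446*w^2 - 623*w + 98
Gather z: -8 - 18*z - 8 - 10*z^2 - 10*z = -10*z^2 - 28*z - 16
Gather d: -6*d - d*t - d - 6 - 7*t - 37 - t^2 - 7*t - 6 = d*(-t - 7) - t^2 - 14*t - 49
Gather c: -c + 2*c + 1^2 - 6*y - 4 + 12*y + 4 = c + 6*y + 1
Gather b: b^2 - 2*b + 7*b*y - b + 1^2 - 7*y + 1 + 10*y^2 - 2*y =b^2 + b*(7*y - 3) + 10*y^2 - 9*y + 2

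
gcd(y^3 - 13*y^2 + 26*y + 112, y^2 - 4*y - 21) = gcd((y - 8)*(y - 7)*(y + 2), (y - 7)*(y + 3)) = y - 7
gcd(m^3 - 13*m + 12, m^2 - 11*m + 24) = m - 3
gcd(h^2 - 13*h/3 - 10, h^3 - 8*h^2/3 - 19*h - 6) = h - 6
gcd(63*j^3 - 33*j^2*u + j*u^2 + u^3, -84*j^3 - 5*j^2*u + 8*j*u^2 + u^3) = -21*j^2 + 4*j*u + u^2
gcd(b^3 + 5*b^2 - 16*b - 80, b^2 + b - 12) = b + 4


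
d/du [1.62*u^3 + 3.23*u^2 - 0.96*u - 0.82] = 4.86*u^2 + 6.46*u - 0.96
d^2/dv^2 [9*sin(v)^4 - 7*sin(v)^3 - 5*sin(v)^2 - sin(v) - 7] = -144*sin(v)^4 + 63*sin(v)^3 + 128*sin(v)^2 - 41*sin(v) - 10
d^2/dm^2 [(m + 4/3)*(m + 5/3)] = 2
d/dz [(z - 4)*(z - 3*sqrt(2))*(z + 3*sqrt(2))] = 3*z^2 - 8*z - 18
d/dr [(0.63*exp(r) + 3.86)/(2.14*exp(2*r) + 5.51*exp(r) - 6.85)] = (-(0.63*exp(r) + 3.86)*(4.28*exp(r) + 5.51) + 1.3482*exp(2*r) + 3.4713*exp(r) - 4.3155)*exp(r)/(2.14*exp(2*r) + 5.51*exp(r) - 6.85)^2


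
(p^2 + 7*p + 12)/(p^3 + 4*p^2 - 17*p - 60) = (p + 4)/(p^2 + p - 20)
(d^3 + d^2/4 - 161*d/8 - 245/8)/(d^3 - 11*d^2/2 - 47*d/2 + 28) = (4*d^2 - 13*d - 35)/(4*(d^2 - 9*d + 8))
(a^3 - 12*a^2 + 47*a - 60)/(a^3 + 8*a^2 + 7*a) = (a^3 - 12*a^2 + 47*a - 60)/(a*(a^2 + 8*a + 7))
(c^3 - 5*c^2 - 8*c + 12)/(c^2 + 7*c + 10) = (c^2 - 7*c + 6)/(c + 5)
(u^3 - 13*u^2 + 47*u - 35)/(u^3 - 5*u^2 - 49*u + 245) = (u - 1)/(u + 7)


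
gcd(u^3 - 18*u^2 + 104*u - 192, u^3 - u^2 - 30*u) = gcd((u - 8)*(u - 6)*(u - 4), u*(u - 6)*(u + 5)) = u - 6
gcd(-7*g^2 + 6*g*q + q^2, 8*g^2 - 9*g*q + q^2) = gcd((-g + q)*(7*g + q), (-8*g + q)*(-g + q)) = -g + q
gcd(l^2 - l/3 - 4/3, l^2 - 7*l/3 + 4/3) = l - 4/3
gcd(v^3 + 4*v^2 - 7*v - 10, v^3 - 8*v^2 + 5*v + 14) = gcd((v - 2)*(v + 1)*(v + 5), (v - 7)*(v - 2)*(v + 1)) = v^2 - v - 2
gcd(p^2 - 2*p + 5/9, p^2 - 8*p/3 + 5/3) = p - 5/3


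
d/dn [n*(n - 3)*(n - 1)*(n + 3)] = 4*n^3 - 3*n^2 - 18*n + 9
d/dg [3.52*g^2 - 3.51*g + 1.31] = 7.04*g - 3.51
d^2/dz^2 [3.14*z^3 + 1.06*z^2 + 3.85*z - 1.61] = 18.84*z + 2.12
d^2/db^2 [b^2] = 2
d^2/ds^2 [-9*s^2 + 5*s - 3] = -18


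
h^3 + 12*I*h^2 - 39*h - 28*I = (h + I)*(h + 4*I)*(h + 7*I)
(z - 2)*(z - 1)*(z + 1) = z^3 - 2*z^2 - z + 2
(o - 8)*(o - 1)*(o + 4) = o^3 - 5*o^2 - 28*o + 32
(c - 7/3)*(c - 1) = c^2 - 10*c/3 + 7/3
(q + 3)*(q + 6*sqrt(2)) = q^2 + 3*q + 6*sqrt(2)*q + 18*sqrt(2)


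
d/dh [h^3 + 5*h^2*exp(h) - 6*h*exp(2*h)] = 5*h^2*exp(h) + 3*h^2 - 12*h*exp(2*h) + 10*h*exp(h) - 6*exp(2*h)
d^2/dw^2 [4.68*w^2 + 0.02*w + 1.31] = 9.36000000000000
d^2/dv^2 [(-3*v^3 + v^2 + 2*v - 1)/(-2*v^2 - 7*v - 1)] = 6*(49*v^3 + 27*v^2 + 21*v + 20)/(8*v^6 + 84*v^5 + 306*v^4 + 427*v^3 + 153*v^2 + 21*v + 1)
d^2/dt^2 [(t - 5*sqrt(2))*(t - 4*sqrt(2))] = 2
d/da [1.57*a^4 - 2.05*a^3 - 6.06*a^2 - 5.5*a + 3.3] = 6.28*a^3 - 6.15*a^2 - 12.12*a - 5.5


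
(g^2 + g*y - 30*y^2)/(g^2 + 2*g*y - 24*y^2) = (-g + 5*y)/(-g + 4*y)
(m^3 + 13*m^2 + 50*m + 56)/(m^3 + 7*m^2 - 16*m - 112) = (m + 2)/(m - 4)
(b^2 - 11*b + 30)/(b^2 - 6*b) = (b - 5)/b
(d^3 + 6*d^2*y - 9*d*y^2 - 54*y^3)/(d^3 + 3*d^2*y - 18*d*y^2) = (d + 3*y)/d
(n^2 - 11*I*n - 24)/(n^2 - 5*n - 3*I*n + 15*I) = (n - 8*I)/(n - 5)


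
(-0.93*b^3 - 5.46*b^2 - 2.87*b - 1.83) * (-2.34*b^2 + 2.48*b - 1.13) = 2.1762*b^5 + 10.47*b^4 - 5.7741*b^3 + 3.3344*b^2 - 1.2953*b + 2.0679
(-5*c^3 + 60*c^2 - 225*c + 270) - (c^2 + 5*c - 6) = -5*c^3 + 59*c^2 - 230*c + 276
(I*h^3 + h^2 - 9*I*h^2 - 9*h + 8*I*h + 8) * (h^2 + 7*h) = I*h^5 + h^4 - 2*I*h^4 - 2*h^3 - 55*I*h^3 - 55*h^2 + 56*I*h^2 + 56*h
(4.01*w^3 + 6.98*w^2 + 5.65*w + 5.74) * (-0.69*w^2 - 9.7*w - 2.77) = -2.7669*w^5 - 43.7132*w^4 - 82.7122*w^3 - 78.1002*w^2 - 71.3285*w - 15.8998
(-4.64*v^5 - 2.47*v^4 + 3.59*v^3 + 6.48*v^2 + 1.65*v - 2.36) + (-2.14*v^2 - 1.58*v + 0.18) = -4.64*v^5 - 2.47*v^4 + 3.59*v^3 + 4.34*v^2 + 0.0699999999999998*v - 2.18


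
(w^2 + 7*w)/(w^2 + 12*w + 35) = w/(w + 5)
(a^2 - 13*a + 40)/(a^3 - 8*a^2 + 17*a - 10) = (a - 8)/(a^2 - 3*a + 2)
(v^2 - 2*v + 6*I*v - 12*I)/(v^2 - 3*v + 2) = (v + 6*I)/(v - 1)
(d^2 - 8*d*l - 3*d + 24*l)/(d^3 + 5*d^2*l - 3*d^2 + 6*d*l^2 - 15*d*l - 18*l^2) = (d - 8*l)/(d^2 + 5*d*l + 6*l^2)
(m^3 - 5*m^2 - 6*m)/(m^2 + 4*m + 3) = m*(m - 6)/(m + 3)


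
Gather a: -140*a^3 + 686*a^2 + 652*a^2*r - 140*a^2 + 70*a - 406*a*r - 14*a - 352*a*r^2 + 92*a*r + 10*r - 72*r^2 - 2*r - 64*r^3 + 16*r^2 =-140*a^3 + a^2*(652*r + 546) + a*(-352*r^2 - 314*r + 56) - 64*r^3 - 56*r^2 + 8*r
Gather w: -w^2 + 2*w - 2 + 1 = -w^2 + 2*w - 1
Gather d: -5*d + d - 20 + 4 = -4*d - 16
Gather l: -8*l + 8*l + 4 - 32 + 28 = 0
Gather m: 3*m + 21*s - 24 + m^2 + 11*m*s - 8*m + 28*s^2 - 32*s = m^2 + m*(11*s - 5) + 28*s^2 - 11*s - 24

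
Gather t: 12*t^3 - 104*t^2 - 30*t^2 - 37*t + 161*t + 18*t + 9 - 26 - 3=12*t^3 - 134*t^2 + 142*t - 20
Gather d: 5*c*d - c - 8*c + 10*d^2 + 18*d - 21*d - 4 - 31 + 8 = -9*c + 10*d^2 + d*(5*c - 3) - 27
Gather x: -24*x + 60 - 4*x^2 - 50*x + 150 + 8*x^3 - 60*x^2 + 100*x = 8*x^3 - 64*x^2 + 26*x + 210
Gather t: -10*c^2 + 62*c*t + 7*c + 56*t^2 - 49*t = -10*c^2 + 7*c + 56*t^2 + t*(62*c - 49)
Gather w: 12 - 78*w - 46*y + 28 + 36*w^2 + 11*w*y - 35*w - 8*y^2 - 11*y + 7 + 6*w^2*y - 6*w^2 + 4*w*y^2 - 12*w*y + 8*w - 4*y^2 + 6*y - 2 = w^2*(6*y + 30) + w*(4*y^2 - y - 105) - 12*y^2 - 51*y + 45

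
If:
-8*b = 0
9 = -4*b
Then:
No Solution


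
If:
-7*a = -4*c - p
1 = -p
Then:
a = 4*c/7 - 1/7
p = -1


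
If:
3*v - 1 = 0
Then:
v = 1/3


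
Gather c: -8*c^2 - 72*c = -8*c^2 - 72*c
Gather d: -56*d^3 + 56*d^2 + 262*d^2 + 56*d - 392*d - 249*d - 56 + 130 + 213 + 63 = -56*d^3 + 318*d^2 - 585*d + 350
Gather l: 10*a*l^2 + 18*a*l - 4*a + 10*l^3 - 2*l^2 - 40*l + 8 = -4*a + 10*l^3 + l^2*(10*a - 2) + l*(18*a - 40) + 8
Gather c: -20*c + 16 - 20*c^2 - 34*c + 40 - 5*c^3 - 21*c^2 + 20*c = -5*c^3 - 41*c^2 - 34*c + 56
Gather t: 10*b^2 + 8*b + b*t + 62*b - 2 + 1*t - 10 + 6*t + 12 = 10*b^2 + 70*b + t*(b + 7)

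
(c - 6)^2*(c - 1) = c^3 - 13*c^2 + 48*c - 36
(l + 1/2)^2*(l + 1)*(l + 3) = l^4 + 5*l^3 + 29*l^2/4 + 4*l + 3/4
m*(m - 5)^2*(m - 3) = m^4 - 13*m^3 + 55*m^2 - 75*m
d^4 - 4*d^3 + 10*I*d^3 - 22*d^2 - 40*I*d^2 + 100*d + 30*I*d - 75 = (d - 3)*(d - 1)*(d + 5*I)^2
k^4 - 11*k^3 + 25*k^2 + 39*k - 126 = (k - 7)*(k - 3)^2*(k + 2)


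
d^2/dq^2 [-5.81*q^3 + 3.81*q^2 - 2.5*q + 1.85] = 7.62 - 34.86*q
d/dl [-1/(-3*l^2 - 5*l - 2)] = (-6*l - 5)/(3*l^2 + 5*l + 2)^2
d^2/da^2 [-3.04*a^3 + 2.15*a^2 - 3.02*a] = 4.3 - 18.24*a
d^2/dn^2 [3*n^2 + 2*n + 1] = 6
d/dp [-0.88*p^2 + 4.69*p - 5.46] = 4.69 - 1.76*p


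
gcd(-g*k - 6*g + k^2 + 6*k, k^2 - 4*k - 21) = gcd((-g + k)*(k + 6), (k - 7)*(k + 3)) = 1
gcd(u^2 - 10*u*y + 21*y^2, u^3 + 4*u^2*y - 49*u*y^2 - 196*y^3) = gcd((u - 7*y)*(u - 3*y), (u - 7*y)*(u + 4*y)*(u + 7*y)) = -u + 7*y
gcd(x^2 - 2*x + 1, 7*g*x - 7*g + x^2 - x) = x - 1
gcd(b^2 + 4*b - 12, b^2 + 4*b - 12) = b^2 + 4*b - 12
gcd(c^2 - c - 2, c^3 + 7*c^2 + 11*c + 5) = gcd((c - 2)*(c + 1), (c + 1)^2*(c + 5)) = c + 1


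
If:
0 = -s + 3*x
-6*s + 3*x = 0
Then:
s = 0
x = 0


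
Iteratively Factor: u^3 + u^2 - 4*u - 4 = (u - 2)*(u^2 + 3*u + 2) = (u - 2)*(u + 1)*(u + 2)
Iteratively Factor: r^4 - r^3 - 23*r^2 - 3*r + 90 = (r + 3)*(r^3 - 4*r^2 - 11*r + 30) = (r - 5)*(r + 3)*(r^2 + r - 6) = (r - 5)*(r - 2)*(r + 3)*(r + 3)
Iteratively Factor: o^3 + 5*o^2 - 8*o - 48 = (o + 4)*(o^2 + o - 12) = (o - 3)*(o + 4)*(o + 4)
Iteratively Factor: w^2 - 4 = (w + 2)*(w - 2)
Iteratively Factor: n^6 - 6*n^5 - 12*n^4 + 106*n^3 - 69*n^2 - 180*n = (n - 5)*(n^5 - n^4 - 17*n^3 + 21*n^2 + 36*n) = (n - 5)*(n + 1)*(n^4 - 2*n^3 - 15*n^2 + 36*n) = (n - 5)*(n - 3)*(n + 1)*(n^3 + n^2 - 12*n) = (n - 5)*(n - 3)*(n + 1)*(n + 4)*(n^2 - 3*n) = (n - 5)*(n - 3)^2*(n + 1)*(n + 4)*(n)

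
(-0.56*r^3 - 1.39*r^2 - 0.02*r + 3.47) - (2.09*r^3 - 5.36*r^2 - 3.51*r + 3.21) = -2.65*r^3 + 3.97*r^2 + 3.49*r + 0.26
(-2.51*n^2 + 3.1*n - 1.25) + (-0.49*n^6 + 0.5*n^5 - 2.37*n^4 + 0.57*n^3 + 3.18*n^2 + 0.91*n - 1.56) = -0.49*n^6 + 0.5*n^5 - 2.37*n^4 + 0.57*n^3 + 0.67*n^2 + 4.01*n - 2.81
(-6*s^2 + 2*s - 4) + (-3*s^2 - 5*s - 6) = -9*s^2 - 3*s - 10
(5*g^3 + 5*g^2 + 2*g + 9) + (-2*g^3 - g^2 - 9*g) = 3*g^3 + 4*g^2 - 7*g + 9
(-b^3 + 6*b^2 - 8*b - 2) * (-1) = b^3 - 6*b^2 + 8*b + 2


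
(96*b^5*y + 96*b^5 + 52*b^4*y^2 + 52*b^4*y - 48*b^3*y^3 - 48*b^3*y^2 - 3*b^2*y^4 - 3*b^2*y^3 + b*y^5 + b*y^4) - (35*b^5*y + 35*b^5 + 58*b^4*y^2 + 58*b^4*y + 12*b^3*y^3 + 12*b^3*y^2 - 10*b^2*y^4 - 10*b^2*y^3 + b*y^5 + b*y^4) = 61*b^5*y + 61*b^5 - 6*b^4*y^2 - 6*b^4*y - 60*b^3*y^3 - 60*b^3*y^2 + 7*b^2*y^4 + 7*b^2*y^3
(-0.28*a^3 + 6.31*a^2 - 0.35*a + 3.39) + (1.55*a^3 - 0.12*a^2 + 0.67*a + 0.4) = 1.27*a^3 + 6.19*a^2 + 0.32*a + 3.79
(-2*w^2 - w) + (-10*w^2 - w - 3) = -12*w^2 - 2*w - 3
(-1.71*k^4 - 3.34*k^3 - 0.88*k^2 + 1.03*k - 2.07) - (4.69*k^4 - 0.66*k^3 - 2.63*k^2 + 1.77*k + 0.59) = -6.4*k^4 - 2.68*k^3 + 1.75*k^2 - 0.74*k - 2.66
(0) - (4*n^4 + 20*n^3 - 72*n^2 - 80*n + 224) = -4*n^4 - 20*n^3 + 72*n^2 + 80*n - 224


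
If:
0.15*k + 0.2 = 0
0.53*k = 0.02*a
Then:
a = -35.33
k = -1.33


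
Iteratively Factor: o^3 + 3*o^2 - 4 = (o - 1)*(o^2 + 4*o + 4) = (o - 1)*(o + 2)*(o + 2)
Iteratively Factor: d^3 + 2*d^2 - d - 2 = (d + 1)*(d^2 + d - 2) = (d + 1)*(d + 2)*(d - 1)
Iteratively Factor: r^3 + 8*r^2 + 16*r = (r + 4)*(r^2 + 4*r) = (r + 4)^2*(r)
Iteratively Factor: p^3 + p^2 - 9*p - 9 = (p + 3)*(p^2 - 2*p - 3) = (p + 1)*(p + 3)*(p - 3)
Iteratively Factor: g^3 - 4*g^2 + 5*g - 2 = (g - 2)*(g^2 - 2*g + 1) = (g - 2)*(g - 1)*(g - 1)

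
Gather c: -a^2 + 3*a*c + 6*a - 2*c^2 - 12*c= -a^2 + 6*a - 2*c^2 + c*(3*a - 12)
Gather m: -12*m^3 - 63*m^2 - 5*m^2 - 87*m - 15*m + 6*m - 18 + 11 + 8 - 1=-12*m^3 - 68*m^2 - 96*m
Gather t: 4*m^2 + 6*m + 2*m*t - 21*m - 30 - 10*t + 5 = 4*m^2 - 15*m + t*(2*m - 10) - 25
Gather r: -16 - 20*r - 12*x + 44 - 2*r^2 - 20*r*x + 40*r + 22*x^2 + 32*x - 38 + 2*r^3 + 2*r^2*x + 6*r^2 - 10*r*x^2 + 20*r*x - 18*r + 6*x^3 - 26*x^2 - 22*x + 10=2*r^3 + r^2*(2*x + 4) + r*(2 - 10*x^2) + 6*x^3 - 4*x^2 - 2*x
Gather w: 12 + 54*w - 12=54*w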